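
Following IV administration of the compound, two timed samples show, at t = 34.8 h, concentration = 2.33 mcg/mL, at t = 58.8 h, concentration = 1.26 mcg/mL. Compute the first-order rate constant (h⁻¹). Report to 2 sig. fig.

0.026 h⁻¹

k = ln(C₁/C₂) / (t₂ − t₁) = ln(2.33/1.26) / (58.8 − 34.8)
  = 0.6148 / 24.00 = 0.02562 h⁻¹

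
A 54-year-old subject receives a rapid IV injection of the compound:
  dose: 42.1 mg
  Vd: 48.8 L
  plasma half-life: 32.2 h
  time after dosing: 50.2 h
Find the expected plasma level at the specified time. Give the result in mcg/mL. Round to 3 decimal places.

C₀ = Dose / Vd = 42.10 / 48.8 = 0.8627 mg/L
k = ln2 / t½ = 0.693147 / 32.2 = 0.02153 h⁻¹
C = C₀ · e^(−k·t) = 0.8627 × e^(−0.02153 × 50.2)
  = 0.8627 × 0.3393 = 0.2927 mg/L
(0.2927 mg/L = 0.2927 mcg/mL)

0.293 mcg/mL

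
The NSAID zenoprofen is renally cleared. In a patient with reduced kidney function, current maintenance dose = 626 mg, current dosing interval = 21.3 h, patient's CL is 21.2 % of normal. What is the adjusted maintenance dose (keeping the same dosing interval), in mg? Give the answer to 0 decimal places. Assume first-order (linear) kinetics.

To keep the same average steady-state level, dosing rate must scale with clearance.
CL ratio = 21.2 / 100 = 0.2120
New dose (same interval) = 626 × 0.2120 = 132.7 mg

133 mg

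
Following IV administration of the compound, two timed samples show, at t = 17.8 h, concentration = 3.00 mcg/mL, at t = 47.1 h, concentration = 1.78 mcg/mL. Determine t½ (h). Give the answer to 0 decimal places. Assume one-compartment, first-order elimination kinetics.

39 h

k = ln(C₁/C₂) / (t₂ − t₁) = ln(3.00/1.78) / (47.1 − 17.8)
  = 0.5220 / 29.30 = 0.01782 h⁻¹
t½ = ln2 / k = 0.693147 / 0.01782 = 38.90 h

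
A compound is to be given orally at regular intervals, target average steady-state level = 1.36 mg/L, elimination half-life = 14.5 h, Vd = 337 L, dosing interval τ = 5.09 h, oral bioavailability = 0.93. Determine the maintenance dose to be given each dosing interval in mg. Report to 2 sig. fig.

120 mg

k = ln2 / t½ = 0.693147 / 14.5 = 0.04780 h⁻¹
CL = k × Vd = 0.04780 × 337 = 16.11 L/h
At steady state, F × (Dose/τ) = Css × CL.
Dose = Css × CL × τ / F = 1.36 × 16.11 × 5.09 / 0.93 = 119.9 mg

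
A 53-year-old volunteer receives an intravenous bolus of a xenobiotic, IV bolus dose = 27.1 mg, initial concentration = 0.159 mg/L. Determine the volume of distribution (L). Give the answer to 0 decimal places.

Vd = Dose / C₀ = 27.10 / 0.159 = 170.4 L

170 L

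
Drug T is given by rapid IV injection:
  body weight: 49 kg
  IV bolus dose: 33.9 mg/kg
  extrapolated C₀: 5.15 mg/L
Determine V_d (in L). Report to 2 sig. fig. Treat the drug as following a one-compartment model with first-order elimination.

320 L

Dose = 33.9 × 49 = 1661 mg
Vd = Dose / C₀ = 1661 / 5.15 = 322.5 L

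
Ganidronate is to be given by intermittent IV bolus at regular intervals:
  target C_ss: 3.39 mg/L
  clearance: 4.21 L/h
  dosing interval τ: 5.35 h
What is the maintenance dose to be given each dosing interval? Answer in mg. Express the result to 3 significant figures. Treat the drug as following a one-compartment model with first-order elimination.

At steady state, Dose/τ = Css × CL.
Dose = Css × CL × τ = 3.39 × 4.210 × 5.35 = 76.35 mg

76.4 mg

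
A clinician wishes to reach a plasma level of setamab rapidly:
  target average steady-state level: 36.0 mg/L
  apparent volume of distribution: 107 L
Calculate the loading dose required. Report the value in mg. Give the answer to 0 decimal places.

LD = Css × Vd = 36.0 × 107 = 3852 mg

3852 mg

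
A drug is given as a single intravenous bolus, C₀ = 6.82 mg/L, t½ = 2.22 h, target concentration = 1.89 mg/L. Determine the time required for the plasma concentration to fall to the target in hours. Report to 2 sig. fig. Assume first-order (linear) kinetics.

k = ln2 / t½ = 0.693147 / 2.22 = 0.3122 h⁻¹
t = ln(C₀ / C) / k = ln(6.820 / 1.89) / 0.3122
  = ln(3.608) / 0.3122 = 1.283 / 0.3122 = 4.110 h

4.1 h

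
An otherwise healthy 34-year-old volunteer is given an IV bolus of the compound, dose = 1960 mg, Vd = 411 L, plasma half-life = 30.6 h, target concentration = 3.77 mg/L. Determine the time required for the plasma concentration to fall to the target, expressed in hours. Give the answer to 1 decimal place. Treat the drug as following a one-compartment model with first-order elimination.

10.4 h

C₀ = Dose / Vd = 1960 / 411 = 4.769 mg/L
k = ln2 / t½ = 0.693147 / 30.6 = 0.02265 h⁻¹
t = ln(C₀ / C) / k = ln(4.769 / 3.77) / 0.02265
  = ln(1.265) / 0.02265 = 0.2351 / 0.02265 = 10.38 h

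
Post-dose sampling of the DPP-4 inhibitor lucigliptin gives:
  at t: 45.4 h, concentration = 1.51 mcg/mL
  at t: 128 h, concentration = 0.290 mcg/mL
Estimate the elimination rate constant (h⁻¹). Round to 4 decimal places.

k = ln(C₁/C₂) / (t₂ − t₁) = ln(1.51/0.290) / (128 − 45.4)
  = 1.650 / 82.60 = 0.01998 h⁻¹

0.0200 h⁻¹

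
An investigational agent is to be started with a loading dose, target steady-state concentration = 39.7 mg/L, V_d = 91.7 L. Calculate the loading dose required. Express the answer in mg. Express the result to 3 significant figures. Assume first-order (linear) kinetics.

3640 mg

LD = Css × Vd = 39.7 × 91.7 = 3640 mg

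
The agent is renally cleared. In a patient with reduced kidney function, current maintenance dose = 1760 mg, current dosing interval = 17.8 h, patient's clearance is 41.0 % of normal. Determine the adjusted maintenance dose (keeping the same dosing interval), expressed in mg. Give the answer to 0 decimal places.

722 mg

To keep the same average steady-state level, dosing rate must scale with clearance.
CL ratio = 41.0 / 100 = 0.4100
New dose (same interval) = 1760 × 0.4100 = 721.6 mg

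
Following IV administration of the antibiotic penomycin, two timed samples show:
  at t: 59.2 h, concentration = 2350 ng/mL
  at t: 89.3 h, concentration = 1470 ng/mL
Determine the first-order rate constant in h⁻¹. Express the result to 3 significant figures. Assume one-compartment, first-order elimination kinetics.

k = ln(C₁/C₂) / (t₂ − t₁) = ln(2350/1470) / (89.3 − 59.2)
  = 0.4692 / 30.10 = 0.01559 h⁻¹

0.0156 h⁻¹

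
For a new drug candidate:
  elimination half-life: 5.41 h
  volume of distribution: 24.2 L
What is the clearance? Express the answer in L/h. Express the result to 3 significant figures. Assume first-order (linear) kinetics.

k = ln2 / t½ = 0.693147 / 5.41 = 0.1281 h⁻¹
CL = k × Vd = 0.1281 × 24.2 = 3.100 L/h

3.10 L/h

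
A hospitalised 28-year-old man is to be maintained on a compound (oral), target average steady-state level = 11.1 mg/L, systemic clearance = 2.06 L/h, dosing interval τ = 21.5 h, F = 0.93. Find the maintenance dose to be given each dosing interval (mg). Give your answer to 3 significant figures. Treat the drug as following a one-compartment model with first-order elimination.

At steady state, F × (Dose/τ) = Css × CL.
Dose = Css × CL × τ / F = 11.1 × 2.060 × 21.5 / 0.93 = 528.6 mg

529 mg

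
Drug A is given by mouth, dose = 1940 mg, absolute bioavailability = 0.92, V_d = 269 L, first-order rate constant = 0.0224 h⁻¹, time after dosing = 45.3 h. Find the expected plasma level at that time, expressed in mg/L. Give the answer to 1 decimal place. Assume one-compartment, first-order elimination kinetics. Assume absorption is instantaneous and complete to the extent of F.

2.4 mg/L

Amount reaching circulation = F × Dose = 0.92 × 1940 = 1785 mg
C₀ = F·Dose / Vd = 1785 / 269 = 6.636 mg/L
C = C₀ · e^(−k·t) = 6.636 × e^(−0.02240 × 45.3)
  = 6.636 × 0.3625 = 2.406 mg/L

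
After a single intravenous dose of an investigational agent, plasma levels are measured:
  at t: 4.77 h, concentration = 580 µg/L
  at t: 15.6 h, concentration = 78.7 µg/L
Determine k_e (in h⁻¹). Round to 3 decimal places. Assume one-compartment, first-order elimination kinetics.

0.184 h⁻¹

k = ln(C₁/C₂) / (t₂ − t₁) = ln(580/78.7) / (15.6 − 4.77)
  = 1.997 / 10.83 = 0.1844 h⁻¹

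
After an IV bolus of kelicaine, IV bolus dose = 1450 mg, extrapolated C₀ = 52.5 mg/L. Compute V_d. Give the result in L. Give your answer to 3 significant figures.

Vd = Dose / C₀ = 1450 / 52.5 = 27.62 L

27.6 L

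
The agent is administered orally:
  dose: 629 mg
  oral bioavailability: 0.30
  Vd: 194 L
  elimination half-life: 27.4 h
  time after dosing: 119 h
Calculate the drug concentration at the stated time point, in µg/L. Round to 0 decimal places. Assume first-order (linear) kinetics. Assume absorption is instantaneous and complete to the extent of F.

48 µg/L

Amount reaching circulation = F × Dose = 0.30 × 629.0 = 188.7 mg
C₀ = F·Dose / Vd = 188.7 / 194 = 0.9727 mg/L
k = ln2 / t½ = 0.693147 / 27.4 = 0.02530 h⁻¹
C = C₀ · e^(−k·t) = 0.9727 × e^(−0.02530 × 119)
  = 0.9727 × 0.04926 = 0.04792 mg/L
Convert: 0.04792 mg/L × 1000 = 47.92 µg/L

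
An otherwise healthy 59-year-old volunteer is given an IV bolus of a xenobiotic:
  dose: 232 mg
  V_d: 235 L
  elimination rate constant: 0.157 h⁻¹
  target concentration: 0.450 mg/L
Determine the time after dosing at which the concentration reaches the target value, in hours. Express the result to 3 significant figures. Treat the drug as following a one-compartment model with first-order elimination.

C₀ = Dose / Vd = 232.0 / 235 = 0.9872 mg/L
t = ln(C₀ / C) / k = ln(0.9872 / 0.450) / 0.1570
  = ln(2.194) / 0.1570 = 0.7857 / 0.1570 = 5.004 h

5.00 h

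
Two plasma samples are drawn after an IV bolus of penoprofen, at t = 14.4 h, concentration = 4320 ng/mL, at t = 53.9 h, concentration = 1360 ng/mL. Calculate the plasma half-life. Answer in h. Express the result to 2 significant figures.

24 h

k = ln(C₁/C₂) / (t₂ − t₁) = ln(4320/1360) / (53.9 − 14.4)
  = 1.156 / 39.50 = 0.02927 h⁻¹
t½ = ln2 / k = 0.693147 / 0.02927 = 23.68 h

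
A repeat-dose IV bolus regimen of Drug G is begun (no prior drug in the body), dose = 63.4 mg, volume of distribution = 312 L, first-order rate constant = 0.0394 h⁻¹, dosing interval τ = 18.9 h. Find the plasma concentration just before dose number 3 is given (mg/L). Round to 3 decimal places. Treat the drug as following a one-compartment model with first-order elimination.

C₀ per dose = Dose / Vd = 63.4 / 312 = 0.2032 mg/L
Fraction remaining after one interval: r = e^(−kτ) = e^(−0.03940 × 18.9) = 0.4749
Before dose 3, 2 doses have been given (aged 1τ, 2τ).
C_trough = C₀ × (r + r²) = 0.2032 × (0.4749 + 0.2255) = 0.1423 mg/L

0.142 mg/L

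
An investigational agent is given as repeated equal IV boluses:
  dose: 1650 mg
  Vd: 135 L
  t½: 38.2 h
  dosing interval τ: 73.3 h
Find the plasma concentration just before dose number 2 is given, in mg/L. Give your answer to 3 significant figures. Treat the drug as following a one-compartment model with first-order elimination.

C₀ per dose = Dose / Vd = 1650 / 135 = 12.22 mg/L
k = ln2 / t½ = 0.693147 / 38.2 = 0.01815 h⁻¹
Fraction remaining after one interval: r = e^(−kτ) = e^(−0.01815 × 73.3) = 0.2644
Before dose 2, 1 dose has been given (aged 1τ).
C_trough = C₀ × r = 12.22 × 0.2644 = 3.231 mg/L

3.23 mg/L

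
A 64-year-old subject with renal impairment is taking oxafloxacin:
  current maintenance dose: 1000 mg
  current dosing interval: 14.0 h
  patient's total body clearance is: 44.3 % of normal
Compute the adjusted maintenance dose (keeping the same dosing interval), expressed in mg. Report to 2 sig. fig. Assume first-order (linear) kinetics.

To keep the same average steady-state level, dosing rate must scale with clearance.
CL ratio = 44.3 / 100 = 0.4430
New dose (same interval) = 1000 × 0.4430 = 443.0 mg

440 mg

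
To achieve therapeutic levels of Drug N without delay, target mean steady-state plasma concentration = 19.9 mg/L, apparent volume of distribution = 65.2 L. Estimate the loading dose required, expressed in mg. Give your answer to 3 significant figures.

1300 mg

LD = Css × Vd = 19.9 × 65.2 = 1297 mg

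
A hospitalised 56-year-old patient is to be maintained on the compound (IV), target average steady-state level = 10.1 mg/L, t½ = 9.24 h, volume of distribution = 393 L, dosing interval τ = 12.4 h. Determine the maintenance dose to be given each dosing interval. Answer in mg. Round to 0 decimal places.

k = ln2 / t½ = 0.693147 / 9.24 = 0.07502 h⁻¹
CL = k × Vd = 0.07502 × 393 = 29.48 L/h
At steady state, Dose/τ = Css × CL.
Dose = Css × CL × τ = 10.1 × 29.48 × 12.4 = 3692 mg

3692 mg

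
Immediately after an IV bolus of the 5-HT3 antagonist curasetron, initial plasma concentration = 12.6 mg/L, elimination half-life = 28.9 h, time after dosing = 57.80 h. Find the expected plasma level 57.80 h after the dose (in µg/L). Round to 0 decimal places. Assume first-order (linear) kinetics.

k = ln2 / t½ = 0.693147 / 28.9 = 0.02398 h⁻¹
t / t½ = 57.80 / 28.9 = 2 half-lives
C = C₀ × (1/2)^2 = 12.60 × 0.2500 = 3.150 mg/L
Convert: 3.150 mg/L × 1000 = 3150 µg/L

3150 µg/L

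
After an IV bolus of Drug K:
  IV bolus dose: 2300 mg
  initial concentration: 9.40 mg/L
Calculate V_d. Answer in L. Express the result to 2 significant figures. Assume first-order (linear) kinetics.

240 L

Vd = Dose / C₀ = 2300 / 9.40 = 244.7 L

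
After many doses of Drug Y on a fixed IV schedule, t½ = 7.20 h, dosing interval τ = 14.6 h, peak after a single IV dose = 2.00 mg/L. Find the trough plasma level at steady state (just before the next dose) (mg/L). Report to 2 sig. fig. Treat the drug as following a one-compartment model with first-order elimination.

k = ln2 / t½ = 0.693147 / 7.20 = 0.09627 h⁻¹
e^(−kτ) = e^(−0.09627 × 14.6) = 0.2452
Accumulation ratio R = 1 / (1 − e^(−kτ)) = 1 / (1 − 0.2452) = 1.325
Steady-state trough = C₀ × R × e^(−kτ) = 2.00 × 1.325 × 0.2452 = 0.6498 mg/L

0.65 mg/L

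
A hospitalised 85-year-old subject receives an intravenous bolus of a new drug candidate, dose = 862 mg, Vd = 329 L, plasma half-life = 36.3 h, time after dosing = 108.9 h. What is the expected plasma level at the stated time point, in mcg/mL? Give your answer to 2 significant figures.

0.33 mcg/mL

C₀ = Dose / Vd = 862.0 / 329 = 2.620 mg/L
k = ln2 / t½ = 0.693147 / 36.3 = 0.01909 h⁻¹
t / t½ = 108.9 / 36.3 = 3 half-lives
C = C₀ × (1/2)^3 = 2.620 × 0.1250 = 0.3275 mg/L
(0.3275 mg/L = 0.3275 mcg/mL)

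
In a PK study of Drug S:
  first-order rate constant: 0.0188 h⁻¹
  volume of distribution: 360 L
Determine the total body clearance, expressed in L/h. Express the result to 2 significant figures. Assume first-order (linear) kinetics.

6.8 L/h

CL = k × Vd = 0.0188 × 360 = 6.768 L/h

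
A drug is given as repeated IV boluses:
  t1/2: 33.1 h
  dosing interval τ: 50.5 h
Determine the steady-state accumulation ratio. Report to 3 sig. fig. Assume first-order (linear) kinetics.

k = ln2 / t½ = 0.693147 / 33.1 = 0.02094 h⁻¹
e^(−kτ) = e^(−0.02094 × 50.5) = 0.3473
Accumulation ratio R = 1 / (1 − e^(−kτ)) = 1 / (1 − 0.3473) = 1.532

1.53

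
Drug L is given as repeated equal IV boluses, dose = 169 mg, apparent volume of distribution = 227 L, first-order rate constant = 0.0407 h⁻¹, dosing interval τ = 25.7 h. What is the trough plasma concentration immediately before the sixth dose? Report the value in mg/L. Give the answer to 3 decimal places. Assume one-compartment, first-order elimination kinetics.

0.401 mg/L

C₀ per dose = Dose / Vd = 169 / 227 = 0.7445 mg/L
Fraction remaining after one interval: r = e^(−kτ) = e^(−0.04070 × 25.7) = 0.3513
Before dose 6, 5 doses have been given (aged 1τ, 2τ, 3τ, 4τ, 5τ).
C_trough = C₀ × (r + r² + … + r^5) = C₀ × r(1−r^5)/(1−r)
        = 0.7445 × 0.3513 × (1 − 0.005350) / (1 − 0.3513) = 0.4010 mg/L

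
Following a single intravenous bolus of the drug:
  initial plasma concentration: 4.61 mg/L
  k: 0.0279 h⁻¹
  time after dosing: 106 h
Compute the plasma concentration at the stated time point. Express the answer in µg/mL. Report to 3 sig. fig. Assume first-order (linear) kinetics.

0.240 µg/mL

C = C₀ · e^(−k·t) = 4.610 × e^(−0.02790 × 106)
  = 4.610 × 0.05195 = 0.2395 mg/L
(0.2395 mg/L = 0.2395 µg/mL)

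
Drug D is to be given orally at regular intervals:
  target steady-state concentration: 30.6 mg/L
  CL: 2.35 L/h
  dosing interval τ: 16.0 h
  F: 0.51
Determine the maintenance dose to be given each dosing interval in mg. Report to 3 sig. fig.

2260 mg

At steady state, F × (Dose/τ) = Css × CL.
Dose = Css × CL × τ / F = 30.6 × 2.350 × 16.0 / 0.51 = 2256 mg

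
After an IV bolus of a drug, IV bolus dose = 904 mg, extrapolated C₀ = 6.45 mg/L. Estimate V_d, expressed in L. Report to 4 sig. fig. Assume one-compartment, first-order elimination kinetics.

140.2 L

Vd = Dose / C₀ = 904.0 / 6.45 = 140.2 L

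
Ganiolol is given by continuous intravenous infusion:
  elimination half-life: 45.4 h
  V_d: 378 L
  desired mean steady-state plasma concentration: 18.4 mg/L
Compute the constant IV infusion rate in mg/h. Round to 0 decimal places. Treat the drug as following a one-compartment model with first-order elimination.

106 mg/h

k = ln2 / t½ = 0.693147 / 45.4 = 0.01527 h⁻¹
CL = k × Vd = 0.01527 × 378 = 5.772 L/h
At steady state, infusion rate R₀ = Css × CL = 18.4 × 5.772 = 106.2 mg/h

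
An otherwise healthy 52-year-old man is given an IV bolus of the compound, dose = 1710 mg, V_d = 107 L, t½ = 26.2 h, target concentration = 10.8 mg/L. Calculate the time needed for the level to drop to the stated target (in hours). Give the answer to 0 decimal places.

C₀ = Dose / Vd = 1710 / 107 = 15.98 mg/L
k = ln2 / t½ = 0.693147 / 26.2 = 0.02646 h⁻¹
t = ln(C₀ / C) / k = ln(15.98 / 10.8) / 0.02646
  = ln(1.480) / 0.02646 = 0.3920 / 0.02646 = 14.81 h

15 h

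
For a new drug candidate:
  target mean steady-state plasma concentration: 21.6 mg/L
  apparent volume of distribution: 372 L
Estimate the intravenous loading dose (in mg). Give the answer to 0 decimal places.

8035 mg

LD = Css × Vd = 21.6 × 372 = 8035 mg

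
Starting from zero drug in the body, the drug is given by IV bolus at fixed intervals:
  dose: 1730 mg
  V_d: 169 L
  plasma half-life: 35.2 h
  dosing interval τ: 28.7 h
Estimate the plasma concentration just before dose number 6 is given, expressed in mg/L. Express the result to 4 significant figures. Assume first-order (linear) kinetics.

C₀ per dose = Dose / Vd = 1730 / 169 = 10.24 mg/L
k = ln2 / t½ = 0.693147 / 35.2 = 0.01969 h⁻¹
Fraction remaining after one interval: r = e^(−kτ) = e^(−0.01969 × 28.7) = 0.5683
Before dose 6, 5 doses have been given (aged 1τ, 2τ, 3τ, 4τ, 5τ).
C_trough = C₀ × (r + r² + … + r^5) = C₀ × r(1−r^5)/(1−r)
        = 10.24 × 0.5683 × (1 − 0.05928) / (1 − 0.5683) = 12.68 mg/L

12.68 mg/L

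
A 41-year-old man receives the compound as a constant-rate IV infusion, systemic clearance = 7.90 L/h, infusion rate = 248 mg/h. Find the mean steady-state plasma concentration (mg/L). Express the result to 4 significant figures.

At steady state Css = R₀ / CL = 248 / 7.900 = 31.39 mg/L

31.39 mg/L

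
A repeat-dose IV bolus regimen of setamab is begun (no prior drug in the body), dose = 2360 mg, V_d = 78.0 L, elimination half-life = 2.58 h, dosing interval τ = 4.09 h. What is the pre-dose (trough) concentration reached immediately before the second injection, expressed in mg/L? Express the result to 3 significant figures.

10.1 mg/L

C₀ per dose = Dose / Vd = 2360 / 78.0 = 30.26 mg/L
k = ln2 / t½ = 0.693147 / 2.58 = 0.2687 h⁻¹
Fraction remaining after one interval: r = e^(−kτ) = e^(−0.2687 × 4.09) = 0.3332
Before dose 2, 1 dose has been given (aged 1τ).
C_trough = C₀ × r = 30.26 × 0.3332 = 10.08 mg/L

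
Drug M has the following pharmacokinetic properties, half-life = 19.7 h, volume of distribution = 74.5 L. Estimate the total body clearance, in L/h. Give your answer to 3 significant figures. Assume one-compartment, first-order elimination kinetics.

k = ln2 / t½ = 0.693147 / 19.7 = 0.03519 h⁻¹
CL = k × Vd = 0.03519 × 74.5 = 2.622 L/h

2.62 L/h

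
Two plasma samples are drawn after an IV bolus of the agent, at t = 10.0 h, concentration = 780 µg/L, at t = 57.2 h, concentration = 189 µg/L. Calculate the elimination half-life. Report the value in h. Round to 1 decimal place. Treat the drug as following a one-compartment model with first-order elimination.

k = ln(C₁/C₂) / (t₂ − t₁) = ln(780/189) / (57.2 − 10.0)
  = 1.418 / 47.20 = 0.03004 h⁻¹
t½ = ln2 / k = 0.693147 / 0.03004 = 23.07 h

23.1 h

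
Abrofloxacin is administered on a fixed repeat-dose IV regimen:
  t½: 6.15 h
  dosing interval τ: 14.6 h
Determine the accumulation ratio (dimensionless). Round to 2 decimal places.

1.24

k = ln2 / t½ = 0.693147 / 6.15 = 0.1127 h⁻¹
e^(−kτ) = e^(−0.1127 × 14.6) = 0.1929
Accumulation ratio R = 1 / (1 − e^(−kτ)) = 1 / (1 − 0.1929) = 1.239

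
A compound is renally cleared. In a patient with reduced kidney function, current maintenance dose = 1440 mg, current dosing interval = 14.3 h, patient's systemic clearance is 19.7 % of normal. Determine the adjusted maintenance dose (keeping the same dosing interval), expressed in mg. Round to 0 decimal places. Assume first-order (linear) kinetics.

284 mg

To keep the same average steady-state level, dosing rate must scale with clearance.
CL ratio = 19.7 / 100 = 0.1970
New dose (same interval) = 1440 × 0.1970 = 283.7 mg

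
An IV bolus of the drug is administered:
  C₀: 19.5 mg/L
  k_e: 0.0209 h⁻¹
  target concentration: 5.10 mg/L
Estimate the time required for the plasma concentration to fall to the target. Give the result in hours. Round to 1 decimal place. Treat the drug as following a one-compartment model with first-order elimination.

t = ln(C₀ / C) / k = ln(19.50 / 5.10) / 0.02090
  = ln(3.824) / 0.02090 = 1.341 / 0.02090 = 64.16 h

64.2 h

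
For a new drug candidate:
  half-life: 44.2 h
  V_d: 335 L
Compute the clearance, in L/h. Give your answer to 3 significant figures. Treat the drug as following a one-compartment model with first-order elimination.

5.25 L/h

k = ln2 / t½ = 0.693147 / 44.2 = 0.01568 h⁻¹
CL = k × Vd = 0.01568 × 335 = 5.253 L/h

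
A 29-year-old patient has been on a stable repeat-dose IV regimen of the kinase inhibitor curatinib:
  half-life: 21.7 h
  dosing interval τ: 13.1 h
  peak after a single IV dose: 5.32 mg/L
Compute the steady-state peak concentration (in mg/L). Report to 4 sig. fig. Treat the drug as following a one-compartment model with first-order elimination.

k = ln2 / t½ = 0.693147 / 21.7 = 0.03194 h⁻¹
e^(−kτ) = e^(−0.03194 × 13.1) = 0.6581
Accumulation ratio R = 1 / (1 − e^(−kτ)) = 1 / (1 − 0.6581) = 2.925
Steady-state peak = C₀ × R = 5.32 × 2.925 = 15.56 mg/L

15.56 mg/L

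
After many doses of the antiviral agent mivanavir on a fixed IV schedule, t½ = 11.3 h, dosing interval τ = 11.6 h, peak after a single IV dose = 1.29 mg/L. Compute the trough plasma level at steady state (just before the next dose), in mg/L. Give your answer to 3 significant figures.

1.24 mg/L

k = ln2 / t½ = 0.693147 / 11.3 = 0.06134 h⁻¹
e^(−kτ) = e^(−0.06134 × 11.6) = 0.4909
Accumulation ratio R = 1 / (1 − e^(−kτ)) = 1 / (1 − 0.4909) = 1.964
Steady-state trough = C₀ × R × e^(−kτ) = 1.29 × 1.964 × 0.4909 = 1.244 mg/L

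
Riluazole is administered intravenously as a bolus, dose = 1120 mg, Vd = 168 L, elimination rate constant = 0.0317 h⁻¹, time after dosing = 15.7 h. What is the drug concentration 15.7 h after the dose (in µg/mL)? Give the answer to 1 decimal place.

C₀ = Dose / Vd = 1120 / 168 = 6.667 mg/L
C = C₀ · e^(−k·t) = 6.667 × e^(−0.03170 × 15.7)
  = 6.667 × 0.6079 = 4.053 mg/L
(4.053 mg/L = 4.053 µg/mL)

4.1 µg/mL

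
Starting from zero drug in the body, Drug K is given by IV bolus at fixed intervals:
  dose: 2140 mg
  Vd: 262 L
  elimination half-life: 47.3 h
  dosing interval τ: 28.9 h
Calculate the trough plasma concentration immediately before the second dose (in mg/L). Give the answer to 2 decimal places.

5.35 mg/L

C₀ per dose = Dose / Vd = 2140 / 262 = 8.168 mg/L
k = ln2 / t½ = 0.693147 / 47.3 = 0.01465 h⁻¹
Fraction remaining after one interval: r = e^(−kτ) = e^(−0.01465 × 28.9) = 0.6548
Before dose 2, 1 dose has been given (aged 1τ).
C_trough = C₀ × r = 8.168 × 0.6548 = 5.348 mg/L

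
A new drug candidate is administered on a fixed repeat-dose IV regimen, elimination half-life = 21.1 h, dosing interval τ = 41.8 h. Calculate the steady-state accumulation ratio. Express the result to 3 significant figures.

k = ln2 / t½ = 0.693147 / 21.1 = 0.03285 h⁻¹
e^(−kτ) = e^(−0.03285 × 41.8) = 0.2533
Accumulation ratio R = 1 / (1 − e^(−kτ)) = 1 / (1 − 0.2533) = 1.339

1.34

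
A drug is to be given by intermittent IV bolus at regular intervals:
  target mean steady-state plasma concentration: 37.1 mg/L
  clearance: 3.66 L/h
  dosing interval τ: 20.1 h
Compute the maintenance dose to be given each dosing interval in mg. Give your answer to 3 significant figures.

At steady state, Dose/τ = Css × CL.
Dose = Css × CL × τ = 37.1 × 3.660 × 20.1 = 2729 mg

2730 mg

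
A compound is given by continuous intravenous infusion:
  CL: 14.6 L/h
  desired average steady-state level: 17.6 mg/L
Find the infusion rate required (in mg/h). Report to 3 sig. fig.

At steady state, infusion rate R₀ = Css × CL = 17.6 × 14.60 = 257.0 mg/h

257 mg/h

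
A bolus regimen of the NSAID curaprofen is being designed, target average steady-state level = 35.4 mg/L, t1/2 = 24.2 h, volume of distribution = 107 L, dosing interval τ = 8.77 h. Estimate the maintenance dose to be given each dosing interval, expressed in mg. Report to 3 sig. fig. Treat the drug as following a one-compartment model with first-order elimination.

k = ln2 / t½ = 0.693147 / 24.2 = 0.02864 h⁻¹
CL = k × Vd = 0.02864 × 107 = 3.064 L/h
At steady state, Dose/τ = Css × CL.
Dose = Css × CL × τ = 35.4 × 3.064 × 8.77 = 951.2 mg

951 mg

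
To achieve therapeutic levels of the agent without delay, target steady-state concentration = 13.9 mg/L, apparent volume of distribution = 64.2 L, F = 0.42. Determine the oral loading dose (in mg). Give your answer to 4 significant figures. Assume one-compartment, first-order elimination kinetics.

LD = Css × Vd / F = 13.9 × 64.2 / 0.42 = 2125 mg

2125 mg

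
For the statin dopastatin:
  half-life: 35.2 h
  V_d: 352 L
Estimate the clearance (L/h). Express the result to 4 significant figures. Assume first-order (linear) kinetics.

6.931 L/h

k = ln2 / t½ = 0.693147 / 35.2 = 0.01969 h⁻¹
CL = k × Vd = 0.01969 × 352 = 6.931 L/h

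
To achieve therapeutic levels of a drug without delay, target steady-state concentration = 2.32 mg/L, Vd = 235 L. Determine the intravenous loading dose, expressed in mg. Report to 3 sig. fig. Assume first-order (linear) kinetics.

545 mg

LD = Css × Vd = 2.32 × 235 = 545.2 mg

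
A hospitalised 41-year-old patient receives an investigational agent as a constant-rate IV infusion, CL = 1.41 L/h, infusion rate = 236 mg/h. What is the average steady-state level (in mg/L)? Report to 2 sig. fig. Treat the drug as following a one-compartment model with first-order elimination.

170 mg/L

At steady state Css = R₀ / CL = 236 / 1.410 = 167.4 mg/L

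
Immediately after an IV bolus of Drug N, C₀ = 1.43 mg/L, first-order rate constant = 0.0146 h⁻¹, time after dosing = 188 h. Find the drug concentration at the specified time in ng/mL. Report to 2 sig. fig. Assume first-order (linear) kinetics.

92 ng/mL

C = C₀ · e^(−k·t) = 1.430 × e^(−0.01460 × 188)
  = 1.430 × 0.06426 = 0.09189 mg/L
Convert: 0.09189 mg/L × 1000 = 91.89 ng/mL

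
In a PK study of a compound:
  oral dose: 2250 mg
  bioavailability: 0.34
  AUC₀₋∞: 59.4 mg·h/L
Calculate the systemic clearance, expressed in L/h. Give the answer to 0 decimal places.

CL = F·Dose / AUC = 0.34 × 2250 / 59.4 = 12.88 L/h

13 L/h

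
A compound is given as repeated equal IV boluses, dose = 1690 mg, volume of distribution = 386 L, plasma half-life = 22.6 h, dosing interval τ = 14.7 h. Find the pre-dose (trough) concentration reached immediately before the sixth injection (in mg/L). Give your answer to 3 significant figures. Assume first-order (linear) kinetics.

C₀ per dose = Dose / Vd = 1690 / 386 = 4.378 mg/L
k = ln2 / t½ = 0.693147 / 22.6 = 0.03067 h⁻¹
Fraction remaining after one interval: r = e^(−kτ) = e^(−0.03067 × 14.7) = 0.6371
Before dose 6, 5 doses have been given (aged 1τ, 2τ, 3τ, 4τ, 5τ).
C_trough = C₀ × (r + r² + … + r^5) = C₀ × r(1−r^5)/(1−r)
        = 4.378 × 0.6371 × (1 − 0.1050) / (1 − 0.6371) = 6.879 mg/L

6.88 mg/L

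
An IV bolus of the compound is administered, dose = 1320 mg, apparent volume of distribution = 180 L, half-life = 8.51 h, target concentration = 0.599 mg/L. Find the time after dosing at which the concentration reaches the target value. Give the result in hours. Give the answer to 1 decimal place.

C₀ = Dose / Vd = 1320 / 180 = 7.333 mg/L
k = ln2 / t½ = 0.693147 / 8.51 = 0.08145 h⁻¹
t = ln(C₀ / C) / k = ln(7.333 / 0.599) / 0.08145
  = ln(12.24) / 0.08145 = 2.505 / 0.08145 = 30.76 h

30.8 h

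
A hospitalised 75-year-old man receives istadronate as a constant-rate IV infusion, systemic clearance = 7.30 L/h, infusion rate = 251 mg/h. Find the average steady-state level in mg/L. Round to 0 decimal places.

34 mg/L

At steady state Css = R₀ / CL = 251 / 7.300 = 34.38 mg/L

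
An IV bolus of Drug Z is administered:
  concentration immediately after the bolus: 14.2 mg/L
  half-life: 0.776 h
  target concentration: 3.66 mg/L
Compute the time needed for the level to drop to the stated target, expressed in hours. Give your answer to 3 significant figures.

k = ln2 / t½ = 0.693147 / 0.776 = 0.8932 h⁻¹
t = ln(C₀ / C) / k = ln(14.20 / 3.66) / 0.8932
  = ln(3.880) / 0.8932 = 1.356 / 0.8932 = 1.518 h

1.52 h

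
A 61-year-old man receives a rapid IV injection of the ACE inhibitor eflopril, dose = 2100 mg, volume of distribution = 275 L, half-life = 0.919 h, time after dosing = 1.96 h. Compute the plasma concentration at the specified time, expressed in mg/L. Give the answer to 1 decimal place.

C₀ = Dose / Vd = 2100 / 275 = 7.636 mg/L
k = ln2 / t½ = 0.693147 / 0.919 = 0.7542 h⁻¹
C = C₀ · e^(−k·t) = 7.636 × e^(−0.7542 × 1.96)
  = 7.636 × 0.2280 = 1.741 mg/L

1.7 mg/L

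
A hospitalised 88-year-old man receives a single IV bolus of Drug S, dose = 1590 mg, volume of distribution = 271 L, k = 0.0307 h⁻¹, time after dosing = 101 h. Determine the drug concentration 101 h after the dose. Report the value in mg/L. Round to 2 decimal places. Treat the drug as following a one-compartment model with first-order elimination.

0.26 mg/L

C₀ = Dose / Vd = 1590 / 271 = 5.867 mg/L
C = C₀ · e^(−k·t) = 5.867 × e^(−0.03070 × 101)
  = 5.867 × 0.04502 = 0.2641 mg/L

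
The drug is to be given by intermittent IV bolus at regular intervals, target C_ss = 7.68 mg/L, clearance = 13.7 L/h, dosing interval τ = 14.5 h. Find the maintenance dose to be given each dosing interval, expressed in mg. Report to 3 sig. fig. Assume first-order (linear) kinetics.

At steady state, Dose/τ = Css × CL.
Dose = Css × CL × τ = 7.68 × 13.70 × 14.5 = 1526 mg

1530 mg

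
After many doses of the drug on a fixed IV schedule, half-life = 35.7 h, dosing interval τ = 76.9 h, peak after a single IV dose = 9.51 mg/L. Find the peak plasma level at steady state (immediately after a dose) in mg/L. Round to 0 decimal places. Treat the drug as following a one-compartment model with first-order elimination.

12 mg/L

k = ln2 / t½ = 0.693147 / 35.7 = 0.01942 h⁻¹
e^(−kτ) = e^(−0.01942 × 76.9) = 0.2246
Accumulation ratio R = 1 / (1 − e^(−kτ)) = 1 / (1 − 0.2246) = 1.290
Steady-state peak = C₀ × R = 9.51 × 1.290 = 12.27 mg/L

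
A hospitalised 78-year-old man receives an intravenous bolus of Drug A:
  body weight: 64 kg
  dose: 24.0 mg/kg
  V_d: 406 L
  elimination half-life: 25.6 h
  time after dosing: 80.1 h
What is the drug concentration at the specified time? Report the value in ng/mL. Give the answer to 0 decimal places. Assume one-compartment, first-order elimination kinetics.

Total dose = 24.0 × 64 = 1536 mg
C₀ = Dose / Vd = 1536 / 406 = 3.783 mg/L
k = ln2 / t½ = 0.693147 / 25.6 = 0.02708 h⁻¹
C = C₀ · e^(−k·t) = 3.783 × e^(−0.02708 × 80.1)
  = 3.783 × 0.1143 = 0.4324 mg/L
Convert: 0.4324 mg/L × 1000 = 432.4 ng/mL

432 ng/mL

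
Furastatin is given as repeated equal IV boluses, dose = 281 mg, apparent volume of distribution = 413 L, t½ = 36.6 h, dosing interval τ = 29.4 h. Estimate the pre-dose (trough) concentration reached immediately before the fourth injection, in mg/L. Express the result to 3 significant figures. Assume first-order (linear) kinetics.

0.741 mg/L

C₀ per dose = Dose / Vd = 281 / 413 = 0.6804 mg/L
k = ln2 / t½ = 0.693147 / 36.6 = 0.01894 h⁻¹
Fraction remaining after one interval: r = e^(−kτ) = e^(−0.01894 × 29.4) = 0.5730
Before dose 4, 3 doses have been given (aged 1τ, 2τ, 3τ).
C_trough = C₀ × (r + r² + … + r^3) = C₀ × r(1−r^3)/(1−r)
        = 0.6804 × 0.5730 × (1 − 0.1881) / (1 − 0.5730) = 0.7413 mg/L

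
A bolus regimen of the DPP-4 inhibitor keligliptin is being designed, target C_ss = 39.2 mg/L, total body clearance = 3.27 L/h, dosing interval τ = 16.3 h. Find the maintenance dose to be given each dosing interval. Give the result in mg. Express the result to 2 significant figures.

2100 mg

At steady state, Dose/τ = Css × CL.
Dose = Css × CL × τ = 39.2 × 3.270 × 16.3 = 2089 mg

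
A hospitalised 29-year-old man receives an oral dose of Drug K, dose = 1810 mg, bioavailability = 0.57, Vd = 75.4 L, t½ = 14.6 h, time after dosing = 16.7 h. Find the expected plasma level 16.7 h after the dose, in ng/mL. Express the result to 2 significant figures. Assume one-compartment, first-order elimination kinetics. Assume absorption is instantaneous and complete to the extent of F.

Amount reaching circulation = F × Dose = 0.57 × 1810 = 1032 mg
C₀ = F·Dose / Vd = 1032 / 75.4 = 13.69 mg/L
k = ln2 / t½ = 0.693147 / 14.6 = 0.04748 h⁻¹
C = C₀ · e^(−k·t) = 13.69 × e^(−0.04748 × 16.7)
  = 13.69 × 0.4525 = 6.195 mg/L
Convert: 6.195 mg/L × 1000 = 6195 ng/mL

6200 ng/mL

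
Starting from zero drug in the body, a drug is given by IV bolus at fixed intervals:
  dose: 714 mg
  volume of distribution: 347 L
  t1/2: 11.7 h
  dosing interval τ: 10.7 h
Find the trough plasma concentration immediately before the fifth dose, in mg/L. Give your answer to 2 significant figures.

C₀ per dose = Dose / Vd = 714 / 347 = 2.058 mg/L
k = ln2 / t½ = 0.693147 / 11.7 = 0.05924 h⁻¹
Fraction remaining after one interval: r = e^(−kτ) = e^(−0.05924 × 10.7) = 0.5305
Before dose 5, 4 doses have been given (aged 1τ, 2τ, 3τ, 4τ).
C_trough = C₀ × (r + r² + … + r^4) = C₀ × r(1−r^4)/(1−r)
        = 2.058 × 0.5305 × (1 − 0.07920) / (1 − 0.5305) = 2.141 mg/L

2.1 mg/L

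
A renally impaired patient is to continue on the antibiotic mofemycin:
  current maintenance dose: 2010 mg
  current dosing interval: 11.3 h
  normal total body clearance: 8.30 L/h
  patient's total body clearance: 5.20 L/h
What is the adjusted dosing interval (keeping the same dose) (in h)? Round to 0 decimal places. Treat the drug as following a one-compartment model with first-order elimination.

To keep the same average steady-state level, dosing rate must scale with clearance.
CL ratio = 5.20 / 8.30 = 0.6265
New interval (same dose) = 11.3 / 0.6265 = 18.04 h

18 h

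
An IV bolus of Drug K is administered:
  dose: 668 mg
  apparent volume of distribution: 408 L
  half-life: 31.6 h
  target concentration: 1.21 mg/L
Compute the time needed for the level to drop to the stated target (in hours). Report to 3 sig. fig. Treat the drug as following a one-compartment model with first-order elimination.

13.8 h

C₀ = Dose / Vd = 668.0 / 408 = 1.637 mg/L
k = ln2 / t½ = 0.693147 / 31.6 = 0.02194 h⁻¹
t = ln(C₀ / C) / k = ln(1.637 / 1.21) / 0.02194
  = ln(1.353) / 0.02194 = 0.3023 / 0.02194 = 13.78 h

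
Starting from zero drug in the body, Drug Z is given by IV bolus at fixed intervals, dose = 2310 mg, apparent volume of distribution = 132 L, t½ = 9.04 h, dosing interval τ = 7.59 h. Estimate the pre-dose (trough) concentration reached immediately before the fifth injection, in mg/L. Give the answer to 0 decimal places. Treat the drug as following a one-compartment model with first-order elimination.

20 mg/L

C₀ per dose = Dose / Vd = 2310 / 132 = 17.50 mg/L
k = ln2 / t½ = 0.693147 / 9.04 = 0.07668 h⁻¹
Fraction remaining after one interval: r = e^(−kτ) = e^(−0.07668 × 7.59) = 0.5588
Before dose 5, 4 doses have been given (aged 1τ, 2τ, 3τ, 4τ).
C_trough = C₀ × (r + r² + … + r^4) = C₀ × r(1−r^4)/(1−r)
        = 17.50 × 0.5588 × (1 − 0.09750) / (1 − 0.5588) = 20.00 mg/L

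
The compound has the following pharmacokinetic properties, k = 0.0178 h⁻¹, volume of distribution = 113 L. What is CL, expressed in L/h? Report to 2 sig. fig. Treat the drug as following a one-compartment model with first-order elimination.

2.0 L/h

CL = k × Vd = 0.0178 × 113 = 2.011 L/h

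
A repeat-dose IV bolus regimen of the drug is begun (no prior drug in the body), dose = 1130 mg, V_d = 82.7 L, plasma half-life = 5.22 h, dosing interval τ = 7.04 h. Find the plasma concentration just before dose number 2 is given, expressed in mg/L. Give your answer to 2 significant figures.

C₀ per dose = Dose / Vd = 1130 / 82.7 = 13.66 mg/L
k = ln2 / t½ = 0.693147 / 5.22 = 0.1328 h⁻¹
Fraction remaining after one interval: r = e^(−kτ) = e^(−0.1328 × 7.04) = 0.3926
Before dose 2, 1 dose has been given (aged 1τ).
C_trough = C₀ × r = 13.66 × 0.3926 = 5.363 mg/L

5.4 mg/L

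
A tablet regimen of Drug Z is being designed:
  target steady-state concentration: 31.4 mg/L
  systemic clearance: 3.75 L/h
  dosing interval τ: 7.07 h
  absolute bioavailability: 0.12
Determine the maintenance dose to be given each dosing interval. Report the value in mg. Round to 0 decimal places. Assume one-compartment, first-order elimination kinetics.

At steady state, F × (Dose/τ) = Css × CL.
Dose = Css × CL × τ / F = 31.4 × 3.750 × 7.07 / 0.12 = 6937 mg

6937 mg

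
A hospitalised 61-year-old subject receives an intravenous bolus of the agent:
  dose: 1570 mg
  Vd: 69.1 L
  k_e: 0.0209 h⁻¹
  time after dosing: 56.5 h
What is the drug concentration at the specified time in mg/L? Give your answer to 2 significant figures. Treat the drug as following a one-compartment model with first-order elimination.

C₀ = Dose / Vd = 1570 / 69.1 = 22.72 mg/L
C = C₀ · e^(−k·t) = 22.72 × e^(−0.02090 × 56.5)
  = 22.72 × 0.3070 = 6.975 mg/L

7.0 mg/L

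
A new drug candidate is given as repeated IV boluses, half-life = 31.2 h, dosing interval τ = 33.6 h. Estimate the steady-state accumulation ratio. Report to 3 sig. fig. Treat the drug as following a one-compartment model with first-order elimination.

k = ln2 / t½ = 0.693147 / 31.2 = 0.02222 h⁻¹
e^(−kτ) = e^(−0.02222 × 33.6) = 0.4740
Accumulation ratio R = 1 / (1 − e^(−kτ)) = 1 / (1 − 0.4740) = 1.901

1.90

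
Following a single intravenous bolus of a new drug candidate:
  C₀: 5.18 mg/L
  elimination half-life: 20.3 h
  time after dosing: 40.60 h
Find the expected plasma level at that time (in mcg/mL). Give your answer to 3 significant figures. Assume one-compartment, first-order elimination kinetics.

1.30 mcg/mL

k = ln2 / t½ = 0.693147 / 20.3 = 0.03415 h⁻¹
t / t½ = 40.60 / 20.3 = 2 half-lives
C = C₀ × (1/2)^2 = 5.180 × 0.2500 = 1.295 mg/L
(1.295 mg/L = 1.295 mcg/mL)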